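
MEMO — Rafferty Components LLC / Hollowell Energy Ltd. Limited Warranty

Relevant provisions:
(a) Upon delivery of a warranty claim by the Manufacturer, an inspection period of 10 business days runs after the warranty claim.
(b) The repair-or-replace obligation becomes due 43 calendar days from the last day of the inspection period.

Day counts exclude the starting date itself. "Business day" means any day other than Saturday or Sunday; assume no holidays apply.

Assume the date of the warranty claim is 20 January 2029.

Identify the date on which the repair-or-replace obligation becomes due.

From Saturday, 20 January 2029, 10 business days (Jan 22, Jan 23, Jan 24, Jan 25, Jan 26, Jan 29, Jan 30, Jan 31, Feb 1, Feb 2, skipping weekends) brings us to Friday, 2 February 2029, which is the last day of the inspection period.
The date on which the repair-or-replace obligation becomes due: 2 February 2029 + 43 days = 17 March 2029.

17 March 2029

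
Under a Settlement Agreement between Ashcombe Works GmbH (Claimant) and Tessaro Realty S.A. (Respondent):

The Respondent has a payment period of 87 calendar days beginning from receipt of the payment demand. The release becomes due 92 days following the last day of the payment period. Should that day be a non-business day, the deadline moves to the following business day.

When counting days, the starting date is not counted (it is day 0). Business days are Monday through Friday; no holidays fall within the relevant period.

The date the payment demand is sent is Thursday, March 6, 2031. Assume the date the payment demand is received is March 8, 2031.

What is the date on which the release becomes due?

September 3, 2031

The last day of the payment period: 87 calendar days after March 8, 2031 is June 3, 2031.
The date on which the release becomes due: June 3, 2031 + 92 days = September 3, 2031. September 3, 2031 is a Wednesday, so no roll-forward applies.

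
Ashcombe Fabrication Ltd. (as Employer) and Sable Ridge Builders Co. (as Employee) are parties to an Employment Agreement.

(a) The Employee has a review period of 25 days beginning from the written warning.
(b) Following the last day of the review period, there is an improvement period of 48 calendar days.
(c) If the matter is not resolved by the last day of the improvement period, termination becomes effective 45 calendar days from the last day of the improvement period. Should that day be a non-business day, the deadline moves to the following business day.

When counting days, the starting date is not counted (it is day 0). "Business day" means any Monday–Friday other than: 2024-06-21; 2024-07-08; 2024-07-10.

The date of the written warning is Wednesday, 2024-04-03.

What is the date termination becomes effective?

The last day of the review period: 25 calendar days after 2024-04-03 is 2024-04-28.
The last day of the improvement period: 2024-04-28 + 48 days = 2024-06-15.
The date termination becomes effective: 45 calendar days after 2024-06-15 is 2024-07-30. 2024-07-30 is a Tuesday and is not a listed holiday, so no roll-forward applies.

2024-07-30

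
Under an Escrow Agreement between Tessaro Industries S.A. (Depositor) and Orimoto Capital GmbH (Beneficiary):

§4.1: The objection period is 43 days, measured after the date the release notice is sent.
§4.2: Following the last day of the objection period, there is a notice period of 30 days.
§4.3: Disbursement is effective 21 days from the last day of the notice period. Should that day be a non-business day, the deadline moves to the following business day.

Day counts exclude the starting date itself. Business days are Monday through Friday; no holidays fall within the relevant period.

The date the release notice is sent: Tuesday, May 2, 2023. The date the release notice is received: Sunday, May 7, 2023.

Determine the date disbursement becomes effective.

Aug 4, 2023

Adding 43 calendar days to May 2, 2023 gives Jun 14, 2023, which is the last day of the objection period.
Adding 30 calendar days to Jun 14, 2023 gives Jul 14, 2023, which is the last day of the notice period.
Adding 21 calendar days to Jul 14, 2023 gives Aug 4, 2023, which is the date disbursement becomes effective. Aug 4, 2023 is a Friday, so no roll-forward applies.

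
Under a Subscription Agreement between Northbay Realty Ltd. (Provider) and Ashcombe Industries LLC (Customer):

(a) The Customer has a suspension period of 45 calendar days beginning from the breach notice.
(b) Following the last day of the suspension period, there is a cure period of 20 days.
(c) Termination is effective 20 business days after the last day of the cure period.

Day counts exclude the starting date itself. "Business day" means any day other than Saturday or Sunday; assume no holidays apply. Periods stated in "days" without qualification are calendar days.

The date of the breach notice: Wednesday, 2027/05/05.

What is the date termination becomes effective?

2027/08/06

The last day of the suspension period: 45 calendar days after 2027/05/05 is 2027/06/19.
The last day of the cure period: 2027/06/19 + 20 days = 2027/07/09.
From Friday, 2027/07/09, 20 business days (Jul 12, Jul 13, Jul 14, Jul 15, …, Aug 4, Aug 5, Aug 6, skipping weekends) brings us to Friday, 2027/08/06, which is the date termination becomes effective.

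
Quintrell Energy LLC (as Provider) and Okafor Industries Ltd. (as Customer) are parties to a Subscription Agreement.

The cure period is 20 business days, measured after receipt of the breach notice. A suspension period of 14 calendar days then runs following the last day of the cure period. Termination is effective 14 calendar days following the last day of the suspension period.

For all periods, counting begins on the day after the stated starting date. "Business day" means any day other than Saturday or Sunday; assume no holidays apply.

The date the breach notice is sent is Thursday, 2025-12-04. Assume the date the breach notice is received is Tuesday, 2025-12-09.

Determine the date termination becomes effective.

The last day of the cure period: counting 20 business days from Tuesday, 2025-12-09 (Dec 10, Dec 11, Dec 12, Dec 15, …, Jan 2, Jan 5, Jan 6, skipping weekends) reaches Tuesday, 2026-01-06.
The last day of the suspension period: 14 calendar days after 2026-01-06 is 2026-01-20.
Adding 14 calendar days to 2026-01-20 gives 2026-02-03, which is the date termination becomes effective.

2026-02-03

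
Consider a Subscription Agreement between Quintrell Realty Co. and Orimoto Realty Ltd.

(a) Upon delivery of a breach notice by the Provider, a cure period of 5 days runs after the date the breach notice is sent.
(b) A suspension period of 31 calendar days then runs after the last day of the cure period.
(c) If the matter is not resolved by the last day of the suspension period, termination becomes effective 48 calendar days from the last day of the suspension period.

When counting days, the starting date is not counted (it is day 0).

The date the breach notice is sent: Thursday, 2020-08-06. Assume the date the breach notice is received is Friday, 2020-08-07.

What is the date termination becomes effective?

2020-10-29

Adding 5 calendar days to 2020-08-06 gives 2020-08-11, which is the last day of the cure period.
Adding 31 calendar days to 2020-08-11 gives 2020-09-11, which is the last day of the suspension period.
The date termination becomes effective: 48 calendar days after 2020-09-11 is 2020-10-29.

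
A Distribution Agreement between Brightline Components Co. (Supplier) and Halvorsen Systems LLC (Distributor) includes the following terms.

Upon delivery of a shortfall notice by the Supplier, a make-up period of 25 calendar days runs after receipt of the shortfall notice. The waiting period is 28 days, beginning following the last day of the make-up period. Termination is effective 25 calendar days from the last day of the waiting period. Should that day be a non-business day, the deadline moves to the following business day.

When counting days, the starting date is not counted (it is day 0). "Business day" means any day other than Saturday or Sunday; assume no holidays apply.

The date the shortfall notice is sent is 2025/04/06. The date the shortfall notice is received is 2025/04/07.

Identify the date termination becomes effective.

2025/06/24

The last day of the make-up period: 2025/04/07 + 25 days = 2025/05/02.
The last day of the waiting period: 28 calendar days after 2025/05/02 is 2025/05/30.
The date termination becomes effective: 25 calendar days after 2025/05/30 is 2025/06/24. 2025/06/24 is a Tuesday, so no roll-forward applies.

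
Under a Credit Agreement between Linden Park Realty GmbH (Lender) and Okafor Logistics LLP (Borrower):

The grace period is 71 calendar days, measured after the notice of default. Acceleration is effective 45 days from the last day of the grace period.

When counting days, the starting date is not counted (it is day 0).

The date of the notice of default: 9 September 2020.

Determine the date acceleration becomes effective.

3 January 2021

Adding 71 calendar days to 9 September 2020 gives 19 November 2020, which is the last day of the grace period.
Adding 45 calendar days to 19 November 2020 gives 3 January 2021, which is the date acceleration becomes effective.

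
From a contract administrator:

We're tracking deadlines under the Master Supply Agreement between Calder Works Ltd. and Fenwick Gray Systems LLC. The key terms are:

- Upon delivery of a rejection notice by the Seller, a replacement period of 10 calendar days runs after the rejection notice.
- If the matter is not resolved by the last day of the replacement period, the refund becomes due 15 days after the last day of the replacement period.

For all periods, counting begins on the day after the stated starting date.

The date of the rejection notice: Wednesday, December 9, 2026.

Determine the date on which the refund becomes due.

January 3, 2027

The last day of the replacement period: December 9, 2026 + 10 days = December 19, 2026.
The date on which the refund becomes due: 15 calendar days after December 19, 2026 is January 3, 2027.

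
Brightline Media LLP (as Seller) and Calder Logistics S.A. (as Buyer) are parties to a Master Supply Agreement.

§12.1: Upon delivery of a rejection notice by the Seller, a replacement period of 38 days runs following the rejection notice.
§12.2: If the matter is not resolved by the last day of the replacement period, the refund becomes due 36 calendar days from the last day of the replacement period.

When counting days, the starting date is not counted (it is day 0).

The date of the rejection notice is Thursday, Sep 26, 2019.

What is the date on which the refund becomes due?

The last day of the replacement period: 38 calendar days after Sep 26, 2019 is Nov 3, 2019.
The date on which the refund becomes due: Nov 3, 2019 + 36 days = Dec 9, 2019.

Dec 9, 2019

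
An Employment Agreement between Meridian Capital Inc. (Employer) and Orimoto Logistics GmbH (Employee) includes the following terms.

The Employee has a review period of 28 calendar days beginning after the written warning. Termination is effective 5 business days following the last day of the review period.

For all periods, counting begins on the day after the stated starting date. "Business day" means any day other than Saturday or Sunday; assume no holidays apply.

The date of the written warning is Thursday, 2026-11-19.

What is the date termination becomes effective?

2026-12-24

The last day of the review period: 28 calendar days after 2026-11-19 is 2026-12-17.
The date termination becomes effective: 5 business days after Thursday, 2026-12-17, skipping weekends — Dec 18, Dec 21, Dec 22, Dec 23, Dec 24 — lands on Thursday, 2026-12-24.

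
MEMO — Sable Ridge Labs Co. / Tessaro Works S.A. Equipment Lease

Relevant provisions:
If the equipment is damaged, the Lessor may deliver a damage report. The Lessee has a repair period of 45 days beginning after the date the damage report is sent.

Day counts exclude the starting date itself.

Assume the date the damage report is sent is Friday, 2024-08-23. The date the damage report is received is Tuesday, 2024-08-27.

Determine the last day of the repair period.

Adding 45 calendar days to 2024-08-23 gives 2024-10-07, which is the last day of the repair period.

2024-10-07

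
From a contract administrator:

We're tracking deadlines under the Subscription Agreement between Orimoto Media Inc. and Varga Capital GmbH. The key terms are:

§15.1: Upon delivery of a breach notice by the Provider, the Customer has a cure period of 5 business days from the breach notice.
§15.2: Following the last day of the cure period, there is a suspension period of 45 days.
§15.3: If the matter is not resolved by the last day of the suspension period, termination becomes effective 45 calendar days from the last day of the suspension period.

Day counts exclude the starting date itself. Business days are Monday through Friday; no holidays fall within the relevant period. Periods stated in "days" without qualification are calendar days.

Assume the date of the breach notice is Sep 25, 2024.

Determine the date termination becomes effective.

The last day of the cure period: counting 5 business days from Wednesday, Sep 25, 2024 (Sep 26, Sep 27, Sep 30, Oct 1, Oct 2, skipping weekends) reaches Wednesday, Oct 2, 2024.
The last day of the suspension period: 45 calendar days after Oct 2, 2024 is Nov 16, 2024.
The date termination becomes effective: 45 calendar days after Nov 16, 2024 is Dec 31, 2024.

Dec 31, 2024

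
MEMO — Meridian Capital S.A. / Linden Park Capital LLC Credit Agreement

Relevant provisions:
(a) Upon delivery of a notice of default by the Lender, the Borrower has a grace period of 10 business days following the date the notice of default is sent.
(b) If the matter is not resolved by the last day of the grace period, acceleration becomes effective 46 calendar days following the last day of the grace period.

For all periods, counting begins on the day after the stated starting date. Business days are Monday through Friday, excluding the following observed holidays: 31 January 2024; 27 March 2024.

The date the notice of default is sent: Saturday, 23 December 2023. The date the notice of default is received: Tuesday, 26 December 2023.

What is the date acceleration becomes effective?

The last day of the grace period: 10 business days after Saturday, 23 December 2023, skipping weekends — Dec 25, Dec 26, Dec 27, Dec 28, Dec 29, Jan 1, Jan 2, Jan 3, Jan 4, Jan 5 — lands on Friday, 5 January 2024.
The date acceleration becomes effective: 46 calendar days after 5 January 2024 is 20 February 2024.

20 February 2024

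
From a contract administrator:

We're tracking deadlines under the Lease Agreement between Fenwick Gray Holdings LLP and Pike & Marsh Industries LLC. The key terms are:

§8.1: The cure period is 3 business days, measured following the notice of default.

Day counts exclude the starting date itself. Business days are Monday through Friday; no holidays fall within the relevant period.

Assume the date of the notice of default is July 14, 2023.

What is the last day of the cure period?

From Friday, July 14, 2023, 3 business days (Jul 17, Jul 18, Jul 19, skipping weekends) brings us to Wednesday, July 19, 2023, which is the last day of the cure period.

July 19, 2023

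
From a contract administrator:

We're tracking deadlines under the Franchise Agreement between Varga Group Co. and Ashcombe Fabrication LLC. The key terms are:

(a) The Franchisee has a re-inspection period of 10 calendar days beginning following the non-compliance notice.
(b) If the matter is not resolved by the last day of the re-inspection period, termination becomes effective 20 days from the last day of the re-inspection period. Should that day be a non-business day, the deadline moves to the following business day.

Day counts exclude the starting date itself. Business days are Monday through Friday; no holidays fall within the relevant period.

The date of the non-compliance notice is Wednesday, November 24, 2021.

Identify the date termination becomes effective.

December 24, 2021

Adding 10 calendar days to November 24, 2021 gives December 4, 2021, which is the last day of the re-inspection period.
The date termination becomes effective: 20 calendar days after December 4, 2021 is December 24, 2021. December 24, 2021 is a Friday, so no roll-forward applies.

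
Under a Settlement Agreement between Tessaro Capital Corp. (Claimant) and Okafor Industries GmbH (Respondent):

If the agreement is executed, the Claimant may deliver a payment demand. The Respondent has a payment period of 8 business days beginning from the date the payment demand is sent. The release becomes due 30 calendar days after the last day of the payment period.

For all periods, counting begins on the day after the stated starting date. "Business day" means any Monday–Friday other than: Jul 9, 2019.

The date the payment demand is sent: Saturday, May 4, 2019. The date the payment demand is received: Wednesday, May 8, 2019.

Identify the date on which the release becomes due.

From Saturday, May 4, 2019, 8 business days (May 6, May 7, May 8, May 9, May 10, May 13, May 14, May 15, skipping weekends) brings us to Wednesday, May 15, 2019, which is the last day of the payment period.
The date on which the release becomes due: 30 calendar days after May 15, 2019 is Jun 14, 2019.

Jun 14, 2019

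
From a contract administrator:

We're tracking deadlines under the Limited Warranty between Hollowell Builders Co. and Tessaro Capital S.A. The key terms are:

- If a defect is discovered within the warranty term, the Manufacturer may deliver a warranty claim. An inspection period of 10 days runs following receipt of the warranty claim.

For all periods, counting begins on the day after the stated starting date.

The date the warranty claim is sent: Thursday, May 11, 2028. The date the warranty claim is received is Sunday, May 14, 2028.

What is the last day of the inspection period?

The last day of the inspection period: May 14, 2028 + 10 days = May 24, 2028.

May 24, 2028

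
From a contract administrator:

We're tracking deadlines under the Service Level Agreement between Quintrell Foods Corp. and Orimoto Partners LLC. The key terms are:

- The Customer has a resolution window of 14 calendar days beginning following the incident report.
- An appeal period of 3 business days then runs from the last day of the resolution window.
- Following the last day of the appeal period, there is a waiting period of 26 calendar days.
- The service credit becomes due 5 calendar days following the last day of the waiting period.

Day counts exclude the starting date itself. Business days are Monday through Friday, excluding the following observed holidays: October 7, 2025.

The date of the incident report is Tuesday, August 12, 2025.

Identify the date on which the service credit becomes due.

Adding 14 calendar days to August 12, 2025 gives August 26, 2025, which is the last day of the resolution window.
From Tuesday, August 26, 2025, 3 business days (Aug 27, Aug 28, Aug 29, skipping weekends) brings us to Friday, August 29, 2025, which is the last day of the appeal period.
Adding 26 calendar days to August 29, 2025 gives September 24, 2025, which is the last day of the waiting period.
The date on which the service credit becomes due: 5 calendar days after September 24, 2025 is September 29, 2025.

September 29, 2025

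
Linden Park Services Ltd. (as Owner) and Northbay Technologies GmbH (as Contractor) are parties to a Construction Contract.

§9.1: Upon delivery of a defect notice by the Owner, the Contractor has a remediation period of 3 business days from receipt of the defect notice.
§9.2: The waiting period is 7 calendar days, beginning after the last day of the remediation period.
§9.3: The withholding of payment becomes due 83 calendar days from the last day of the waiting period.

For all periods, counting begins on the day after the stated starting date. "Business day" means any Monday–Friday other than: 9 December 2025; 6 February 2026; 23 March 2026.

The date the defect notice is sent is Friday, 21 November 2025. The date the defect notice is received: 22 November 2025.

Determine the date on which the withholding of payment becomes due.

24 February 2026

The last day of the remediation period: 3 business days after Saturday, 22 November 2025, skipping weekends — Nov 24, Nov 25, Nov 26 — lands on Wednesday, 26 November 2025.
The last day of the waiting period: 26 November 2025 + 7 days = 3 December 2025.
Adding 83 calendar days to 3 December 2025 gives 24 February 2026, which is the date on which the withholding of payment becomes due.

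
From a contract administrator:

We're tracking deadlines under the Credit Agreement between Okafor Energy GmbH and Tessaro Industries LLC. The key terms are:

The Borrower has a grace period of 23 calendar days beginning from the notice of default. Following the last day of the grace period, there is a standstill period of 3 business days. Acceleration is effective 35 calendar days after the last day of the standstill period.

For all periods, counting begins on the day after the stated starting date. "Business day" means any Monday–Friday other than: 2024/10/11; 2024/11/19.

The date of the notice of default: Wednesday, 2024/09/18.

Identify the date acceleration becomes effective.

2024/11/20

The last day of the grace period: 2024/09/18 + 23 days = 2024/10/11.
The last day of the standstill period: 3 business days after Friday, 2024/10/11, skipping weekends — Oct 14, Oct 15, Oct 16 — lands on Wednesday, 2024/10/16.
The date acceleration becomes effective: 2024/10/16 + 35 days = 2024/11/20.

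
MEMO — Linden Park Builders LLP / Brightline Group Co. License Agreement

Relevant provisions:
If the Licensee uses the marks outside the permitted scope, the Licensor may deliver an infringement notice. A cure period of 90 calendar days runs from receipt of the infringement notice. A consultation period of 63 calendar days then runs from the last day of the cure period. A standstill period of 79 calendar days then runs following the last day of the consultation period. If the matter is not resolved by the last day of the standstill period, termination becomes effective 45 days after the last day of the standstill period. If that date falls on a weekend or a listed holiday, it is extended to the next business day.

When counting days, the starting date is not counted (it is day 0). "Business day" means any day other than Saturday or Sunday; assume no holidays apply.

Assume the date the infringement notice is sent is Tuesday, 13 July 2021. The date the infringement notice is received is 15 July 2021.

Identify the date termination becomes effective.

Adding 90 calendar days to 15 July 2021 gives 13 October 2021, which is the last day of the cure period.
Adding 63 calendar days to 13 October 2021 gives 15 December 2021, which is the last day of the consultation period.
The last day of the standstill period: 79 calendar days after 15 December 2021 is 4 March 2022.
The date termination becomes effective: 45 calendar days after 4 March 2022 is 18 April 2022. 18 April 2022 is a Monday, so no roll-forward applies.

18 April 2022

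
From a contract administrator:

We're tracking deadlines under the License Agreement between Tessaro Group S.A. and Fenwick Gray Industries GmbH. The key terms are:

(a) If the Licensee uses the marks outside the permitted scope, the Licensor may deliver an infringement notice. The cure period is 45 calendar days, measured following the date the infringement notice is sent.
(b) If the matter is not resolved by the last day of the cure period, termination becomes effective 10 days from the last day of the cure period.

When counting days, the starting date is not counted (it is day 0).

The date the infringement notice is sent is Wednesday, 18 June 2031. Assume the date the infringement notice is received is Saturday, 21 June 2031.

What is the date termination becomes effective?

12 August 2031

The last day of the cure period: 18 June 2031 + 45 days = 2 August 2031.
Adding 10 calendar days to 2 August 2031 gives 12 August 2031, which is the date termination becomes effective.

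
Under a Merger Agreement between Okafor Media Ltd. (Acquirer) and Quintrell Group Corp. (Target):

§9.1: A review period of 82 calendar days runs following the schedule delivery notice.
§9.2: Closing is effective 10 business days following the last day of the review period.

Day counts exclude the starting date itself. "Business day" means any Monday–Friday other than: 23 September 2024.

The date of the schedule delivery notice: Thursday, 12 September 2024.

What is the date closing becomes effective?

The last day of the review period: 12 September 2024 + 82 days = 3 December 2024.
The date closing becomes effective: 10 business days after Tuesday, 3 December 2024, skipping weekends — Dec 4, Dec 5, Dec 6, Dec 9, Dec 10, Dec 11, Dec 12, Dec 13, Dec 16, Dec 17 — lands on Tuesday, 17 December 2024.

17 December 2024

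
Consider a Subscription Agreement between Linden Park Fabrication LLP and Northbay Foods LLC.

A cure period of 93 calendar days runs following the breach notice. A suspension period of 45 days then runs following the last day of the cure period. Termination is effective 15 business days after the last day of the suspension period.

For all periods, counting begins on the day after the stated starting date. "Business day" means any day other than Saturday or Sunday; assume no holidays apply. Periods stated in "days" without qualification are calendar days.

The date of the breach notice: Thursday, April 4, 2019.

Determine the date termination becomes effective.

Adding 93 calendar days to April 4, 2019 gives July 6, 2019, which is the last day of the cure period.
The last day of the suspension period: July 6, 2019 + 45 days = August 20, 2019.
The date termination becomes effective: 15 business days after Tuesday, August 20, 2019, skipping weekends — Aug 21, Aug 22, Aug 23, Aug 26, …, Sep 6, Sep 9, Sep 10 — lands on Tuesday, September 10, 2019.

September 10, 2019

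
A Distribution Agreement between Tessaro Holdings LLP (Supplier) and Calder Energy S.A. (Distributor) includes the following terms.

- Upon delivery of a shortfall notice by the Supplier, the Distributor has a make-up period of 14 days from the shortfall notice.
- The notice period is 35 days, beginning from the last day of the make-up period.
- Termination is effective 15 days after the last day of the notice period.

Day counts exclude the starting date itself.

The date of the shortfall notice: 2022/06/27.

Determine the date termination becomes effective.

The last day of the make-up period: 2022/06/27 + 14 days = 2022/07/11.
The last day of the notice period: 35 calendar days after 2022/07/11 is 2022/08/15.
Adding 15 calendar days to 2022/08/15 gives 2022/08/30, which is the date termination becomes effective.

2022/08/30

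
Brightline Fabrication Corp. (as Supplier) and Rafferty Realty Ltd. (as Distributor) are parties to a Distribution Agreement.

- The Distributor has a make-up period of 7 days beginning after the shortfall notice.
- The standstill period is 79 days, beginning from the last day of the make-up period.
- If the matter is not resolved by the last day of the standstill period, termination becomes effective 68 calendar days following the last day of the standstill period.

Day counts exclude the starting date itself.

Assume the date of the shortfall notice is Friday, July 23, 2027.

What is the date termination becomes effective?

December 24, 2027

The last day of the make-up period: 7 calendar days after July 23, 2027 is July 30, 2027.
The last day of the standstill period: July 30, 2027 + 79 days = October 17, 2027.
The date termination becomes effective: October 17, 2027 + 68 days = December 24, 2027.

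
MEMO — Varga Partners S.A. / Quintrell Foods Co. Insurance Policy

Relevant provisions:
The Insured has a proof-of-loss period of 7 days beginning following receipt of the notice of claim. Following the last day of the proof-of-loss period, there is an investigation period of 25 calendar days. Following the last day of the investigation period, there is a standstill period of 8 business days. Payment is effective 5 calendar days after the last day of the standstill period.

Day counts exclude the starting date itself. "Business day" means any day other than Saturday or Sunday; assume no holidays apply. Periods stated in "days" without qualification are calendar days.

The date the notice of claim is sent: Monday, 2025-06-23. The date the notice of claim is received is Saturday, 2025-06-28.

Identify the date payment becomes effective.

The last day of the proof-of-loss period: 2025-06-28 + 7 days = 2025-07-05.
The last day of the investigation period: 2025-07-05 + 25 days = 2025-07-30.
The last day of the standstill period: 8 business days after Wednesday, 2025-07-30, skipping weekends — Jul 31, Aug 1, Aug 4, Aug 5, Aug 6, Aug 7, Aug 8, Aug 11 — lands on Monday, 2025-08-11.
Adding 5 calendar days to 2025-08-11 gives 2025-08-16, which is the date payment becomes effective.

2025-08-16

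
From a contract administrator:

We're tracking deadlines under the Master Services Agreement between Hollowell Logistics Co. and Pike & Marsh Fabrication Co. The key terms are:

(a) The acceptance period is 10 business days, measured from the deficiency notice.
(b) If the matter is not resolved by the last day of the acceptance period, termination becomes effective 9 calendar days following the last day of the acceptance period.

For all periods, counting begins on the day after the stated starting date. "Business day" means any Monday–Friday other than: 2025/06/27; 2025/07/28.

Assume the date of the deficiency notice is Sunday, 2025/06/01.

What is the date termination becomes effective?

The last day of the acceptance period: counting 10 business days from Sunday, 2025/06/01 (Jun 2, Jun 3, Jun 4, Jun 5, Jun 6, Jun 9, Jun 10, Jun 11, Jun 12, Jun 13, skipping weekends) reaches Friday, 2025/06/13.
Adding 9 calendar days to 2025/06/13 gives 2025/06/22, which is the date termination becomes effective.

2025/06/22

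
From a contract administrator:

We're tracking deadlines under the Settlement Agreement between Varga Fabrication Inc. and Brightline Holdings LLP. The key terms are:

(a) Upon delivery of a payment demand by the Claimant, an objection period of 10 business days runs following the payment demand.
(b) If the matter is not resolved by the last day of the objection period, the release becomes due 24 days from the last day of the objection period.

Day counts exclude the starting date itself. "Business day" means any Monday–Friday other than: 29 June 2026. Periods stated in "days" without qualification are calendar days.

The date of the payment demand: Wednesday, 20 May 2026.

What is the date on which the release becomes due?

27 June 2026

The last day of the objection period: 10 business days after Wednesday, 20 May 2026, skipping weekends — May 21, May 22, May 25, May 26, May 27, May 28, May 29, Jun 1, Jun 2, Jun 3 — lands on Wednesday, 3 June 2026.
The date on which the release becomes due: 3 June 2026 + 24 days = 27 June 2026.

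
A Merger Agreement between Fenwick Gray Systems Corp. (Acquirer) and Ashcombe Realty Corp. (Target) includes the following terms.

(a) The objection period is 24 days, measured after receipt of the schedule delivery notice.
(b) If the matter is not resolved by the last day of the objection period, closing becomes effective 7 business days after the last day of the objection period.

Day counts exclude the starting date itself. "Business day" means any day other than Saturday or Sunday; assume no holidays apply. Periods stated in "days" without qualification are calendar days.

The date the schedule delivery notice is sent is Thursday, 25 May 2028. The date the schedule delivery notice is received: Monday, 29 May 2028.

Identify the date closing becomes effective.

The last day of the objection period: 29 May 2028 + 24 days = 22 June 2028.
From Thursday, 22 June 2028, 7 business days (Jun 23, Jun 26, Jun 27, Jun 28, Jun 29, Jun 30, Jul 3, skipping weekends) brings us to Monday, 3 July 2028, which is the date closing becomes effective.

3 July 2028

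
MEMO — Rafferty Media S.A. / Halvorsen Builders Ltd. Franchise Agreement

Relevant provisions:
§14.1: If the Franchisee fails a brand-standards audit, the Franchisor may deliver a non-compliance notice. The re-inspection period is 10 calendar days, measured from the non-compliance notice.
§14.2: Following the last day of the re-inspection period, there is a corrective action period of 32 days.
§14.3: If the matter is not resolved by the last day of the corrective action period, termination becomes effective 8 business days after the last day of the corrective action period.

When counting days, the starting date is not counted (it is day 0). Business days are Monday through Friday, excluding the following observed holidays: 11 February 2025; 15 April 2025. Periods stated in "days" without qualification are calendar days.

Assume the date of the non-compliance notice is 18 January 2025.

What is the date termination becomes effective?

The last day of the re-inspection period: 18 January 2025 + 10 days = 28 January 2025.
Adding 32 calendar days to 28 January 2025 gives 1 March 2025, which is the last day of the corrective action period.
The date termination becomes effective: 8 business days after Saturday, 1 March 2025, skipping weekends — Mar 3, Mar 4, Mar 5, Mar 6, Mar 7, Mar 10, Mar 11, Mar 12 — lands on Wednesday, 12 March 2025.

12 March 2025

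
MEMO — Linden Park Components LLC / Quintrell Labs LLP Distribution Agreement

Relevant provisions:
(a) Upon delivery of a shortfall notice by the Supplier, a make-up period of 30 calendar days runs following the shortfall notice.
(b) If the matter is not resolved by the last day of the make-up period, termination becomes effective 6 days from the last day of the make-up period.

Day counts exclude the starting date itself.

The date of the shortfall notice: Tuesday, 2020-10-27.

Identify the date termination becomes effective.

2020-12-02

Adding 30 calendar days to 2020-10-27 gives 2020-11-26, which is the last day of the make-up period.
The date termination becomes effective: 6 calendar days after 2020-11-26 is 2020-12-02.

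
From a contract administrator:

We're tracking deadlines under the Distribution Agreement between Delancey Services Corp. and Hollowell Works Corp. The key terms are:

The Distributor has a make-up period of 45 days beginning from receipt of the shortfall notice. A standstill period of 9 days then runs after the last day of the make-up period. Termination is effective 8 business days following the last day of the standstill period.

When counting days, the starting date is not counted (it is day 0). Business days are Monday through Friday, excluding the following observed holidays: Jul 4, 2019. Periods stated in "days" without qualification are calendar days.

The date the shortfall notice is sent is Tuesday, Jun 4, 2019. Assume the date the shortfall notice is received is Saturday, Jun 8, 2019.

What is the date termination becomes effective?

The last day of the make-up period: 45 calendar days after Jun 8, 2019 is Jul 23, 2019.
Adding 9 calendar days to Jul 23, 2019 gives Aug 1, 2019, which is the last day of the standstill period.
From Thursday, Aug 1, 2019, 8 business days (Aug 2, Aug 5, Aug 6, Aug 7, Aug 8, Aug 9, Aug 12, Aug 13, skipping weekends) brings us to Tuesday, Aug 13, 2019, which is the date termination becomes effective.

Aug 13, 2019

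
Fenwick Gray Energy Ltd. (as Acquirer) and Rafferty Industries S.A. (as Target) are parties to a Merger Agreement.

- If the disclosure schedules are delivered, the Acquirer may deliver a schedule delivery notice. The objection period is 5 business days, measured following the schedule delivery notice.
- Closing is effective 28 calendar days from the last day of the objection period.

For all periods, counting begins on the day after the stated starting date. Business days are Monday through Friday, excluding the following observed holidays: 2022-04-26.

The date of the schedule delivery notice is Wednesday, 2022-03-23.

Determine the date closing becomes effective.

2022-04-27

The last day of the objection period: counting 5 business days from Wednesday, 2022-03-23 (Mar 24, Mar 25, Mar 28, Mar 29, Mar 30, skipping weekends) reaches Wednesday, 2022-03-30.
Adding 28 calendar days to 2022-03-30 gives 2022-04-27, which is the date closing becomes effective.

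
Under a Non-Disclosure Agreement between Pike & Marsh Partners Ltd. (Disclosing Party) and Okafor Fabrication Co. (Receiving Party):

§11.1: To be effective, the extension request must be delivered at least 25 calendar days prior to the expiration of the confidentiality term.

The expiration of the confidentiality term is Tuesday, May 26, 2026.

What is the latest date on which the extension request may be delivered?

May 1, 2026

May 26, 2026 minus 25 days is May 1, 2026.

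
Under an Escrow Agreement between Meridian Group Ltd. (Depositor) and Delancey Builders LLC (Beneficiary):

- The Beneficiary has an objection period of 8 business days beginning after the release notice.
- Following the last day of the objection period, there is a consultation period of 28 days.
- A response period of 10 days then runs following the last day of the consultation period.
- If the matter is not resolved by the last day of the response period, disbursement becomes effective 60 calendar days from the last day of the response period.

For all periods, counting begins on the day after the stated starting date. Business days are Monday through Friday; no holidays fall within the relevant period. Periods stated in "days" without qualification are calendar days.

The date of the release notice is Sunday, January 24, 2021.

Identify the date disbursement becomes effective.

May 12, 2021

The last day of the objection period: counting 8 business days from Sunday, January 24, 2021 (Jan 25, Jan 26, Jan 27, Jan 28, Jan 29, Feb 1, Feb 2, Feb 3, skipping weekends) reaches Wednesday, February 3, 2021.
The last day of the consultation period: 28 calendar days after February 3, 2021 is March 3, 2021.
The last day of the response period: March 3, 2021 + 10 days = March 13, 2021.
Adding 60 calendar days to March 13, 2021 gives May 12, 2021, which is the date disbursement becomes effective.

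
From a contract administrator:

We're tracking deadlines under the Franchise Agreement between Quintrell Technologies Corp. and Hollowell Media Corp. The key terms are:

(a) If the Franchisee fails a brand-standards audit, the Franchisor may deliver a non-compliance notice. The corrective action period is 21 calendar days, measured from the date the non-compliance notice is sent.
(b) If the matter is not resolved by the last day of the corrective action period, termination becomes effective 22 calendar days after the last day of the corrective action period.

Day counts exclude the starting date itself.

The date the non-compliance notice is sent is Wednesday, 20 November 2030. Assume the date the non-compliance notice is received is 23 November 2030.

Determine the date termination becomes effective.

The last day of the corrective action period: 21 calendar days after 20 November 2030 is 11 December 2030.
The date termination becomes effective: 11 December 2030 + 22 days = 2 January 2031.

2 January 2031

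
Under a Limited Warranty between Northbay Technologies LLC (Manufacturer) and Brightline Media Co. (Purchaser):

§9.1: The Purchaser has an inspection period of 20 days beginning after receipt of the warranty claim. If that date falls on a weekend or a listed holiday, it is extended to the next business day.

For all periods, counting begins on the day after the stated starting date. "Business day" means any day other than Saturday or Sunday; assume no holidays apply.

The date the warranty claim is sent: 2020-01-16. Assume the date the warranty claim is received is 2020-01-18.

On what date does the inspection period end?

2020-02-07

The last day of the inspection period: 2020-01-18 + 20 days = 2020-02-07. 2020-02-07 is a Friday, so no roll-forward applies.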